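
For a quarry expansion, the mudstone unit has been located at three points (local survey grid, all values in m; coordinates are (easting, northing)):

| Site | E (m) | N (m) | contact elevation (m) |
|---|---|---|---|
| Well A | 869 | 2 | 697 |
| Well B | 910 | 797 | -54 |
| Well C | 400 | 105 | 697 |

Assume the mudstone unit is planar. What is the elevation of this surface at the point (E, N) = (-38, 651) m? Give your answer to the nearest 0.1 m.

276.8 m

Let the plane be z = a·E + b·N + c.
Well B−Well A: 41a + 795b = −751;  Well C−Well A: −469a + 103b = 0.
Solving gives a = −0.20514, b = −0.93407.
Then c = 697 − a·869 − b·2 = 877.13.
At (-38, 651): z = 7.8 − 608.1 + 877.13 = 276.8 m.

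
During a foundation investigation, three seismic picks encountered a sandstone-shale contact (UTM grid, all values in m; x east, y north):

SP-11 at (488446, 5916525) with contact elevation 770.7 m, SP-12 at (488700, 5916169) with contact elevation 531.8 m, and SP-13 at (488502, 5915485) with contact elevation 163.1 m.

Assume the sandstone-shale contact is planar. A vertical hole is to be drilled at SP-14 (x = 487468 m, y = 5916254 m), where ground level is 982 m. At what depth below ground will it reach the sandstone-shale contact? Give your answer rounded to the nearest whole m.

239 m

Two edge vectors: SP-11→SP-12 = (254, -356, -238.9), SP-11→SP-13 = (56, -1040, -607.6).
Normal n = (SP-11→SP-12) × (SP-11→SP-13) = (-32150.4, 140952, -244224).
So ∂z/∂x = −n_x/n_z = −0.13164308 and ∂z/∂y = −n_y/n_z = 0.57714230.
Intercept c from SP-11: 770.7 + 64300.54 − 3414676.82 = −3349605.58.
At (487468, 5916254): z_contact = −64171.8 + 3414520.4 − 3349605.58 = 743.0 m.
Depth below ground = 982 − 743.0 = 239 m.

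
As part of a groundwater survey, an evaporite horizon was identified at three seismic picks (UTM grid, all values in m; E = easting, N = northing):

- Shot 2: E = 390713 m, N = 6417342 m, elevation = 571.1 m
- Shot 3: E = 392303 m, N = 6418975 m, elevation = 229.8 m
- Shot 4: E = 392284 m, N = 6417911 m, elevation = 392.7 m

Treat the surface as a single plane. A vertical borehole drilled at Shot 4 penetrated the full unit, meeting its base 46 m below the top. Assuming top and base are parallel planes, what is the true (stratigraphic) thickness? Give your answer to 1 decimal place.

45.4 m

Let the plane be z = a·E + b·N + c.
Shot 3−Shot 2: 1590a + 1633b = −341.3;  Shot 4−Shot 2: 1571a + 569b = −178.4.
Solving gives a = −0.05848, b = −0.15206.
|∇z| = √(a²+b²) = 0.16292, so dip δ = arctan(0.16292) = 9.25°.
True thickness = vertical thickness × cos δ = 46 × cos 9.25° = 45.4 m.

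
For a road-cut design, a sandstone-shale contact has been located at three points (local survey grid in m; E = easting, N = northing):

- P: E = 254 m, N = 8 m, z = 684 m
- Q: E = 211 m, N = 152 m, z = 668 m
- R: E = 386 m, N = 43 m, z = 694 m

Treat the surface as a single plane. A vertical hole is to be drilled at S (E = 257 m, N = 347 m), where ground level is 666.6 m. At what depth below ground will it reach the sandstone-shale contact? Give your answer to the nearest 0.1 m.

Let the plane be z = a·E + b·N + c.
Q−P: −43a + 144b = −16;  R−P: 132a + 35b = 10.
Solving gives a = 0.09750, b = −0.08200.
Then c = 684 − a·254 − b·8 = 659.89.
At (257, 347): z_contact = 25.06 − 28.45 + 659.89 = 656.50 m.
Depth below ground = 666.6 − 656.50 = 10.1 m.

10.1 m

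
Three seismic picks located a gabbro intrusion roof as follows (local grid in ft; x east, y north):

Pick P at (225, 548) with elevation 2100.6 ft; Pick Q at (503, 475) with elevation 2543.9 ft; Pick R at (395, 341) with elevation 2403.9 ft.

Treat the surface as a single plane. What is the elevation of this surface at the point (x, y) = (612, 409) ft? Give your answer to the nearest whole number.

2725 ft

Two edge vectors: Pick P→Pick Q = (278, -73, 443.3), Pick P→Pick R = (170, -207, 303.3).
Normal n = (Pick P→Pick Q) × (Pick P→Pick R) = (69622.2, -8956.4, -45136).
So ∂z/∂x = −n_x/n_z = 1.54250 and ∂z/∂y = −n_y/n_z = −0.19843.
Intercept c from Pick P: 2100.6 − 347.06 + 108.74 = 1862.28.
At (612, 409): z = 944.0 − 81.2 + 1862.28 = 2725.1 ft.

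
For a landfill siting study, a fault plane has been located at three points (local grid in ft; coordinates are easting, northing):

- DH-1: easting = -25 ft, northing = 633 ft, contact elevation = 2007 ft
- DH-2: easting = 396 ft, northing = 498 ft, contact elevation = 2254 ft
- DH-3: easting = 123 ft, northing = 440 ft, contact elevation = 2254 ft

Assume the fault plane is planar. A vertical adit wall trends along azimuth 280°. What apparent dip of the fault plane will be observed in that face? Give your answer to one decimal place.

Let the plane be z = a·easting + b·northing + c.
DH-2−DH-1: 421a − 135b = 247;  DH-3−DH-1: 148a − 193b = 247.
Solving gives a = 0.23381, b = −1.10050.
Unit vector along 280° is (sin 280°, cos 280°) = (-0.9848, 0.1736).
Slope in that direction = a·(-0.9848) + b·(0.1736) = −0.42135.
Apparent dip = arctan|0.42135| = 22.8° (true dip is 48.4°, so apparent ≤ true as expected).

22.8°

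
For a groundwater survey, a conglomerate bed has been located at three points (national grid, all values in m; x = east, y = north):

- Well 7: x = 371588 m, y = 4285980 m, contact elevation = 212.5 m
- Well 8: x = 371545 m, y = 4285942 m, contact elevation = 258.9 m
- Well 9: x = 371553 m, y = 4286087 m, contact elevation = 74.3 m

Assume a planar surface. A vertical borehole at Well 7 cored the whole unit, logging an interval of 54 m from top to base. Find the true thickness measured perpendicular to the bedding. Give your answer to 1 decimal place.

33.3 m

Two edge vectors: Well 7→Well 8 = (-43, -38, 46.4), Well 7→Well 9 = (-35, 107, -138.2).
Normal n = (Well 7→Well 8) × (Well 7→Well 9) = (286.8, -7566.6, -5931).
So ∂z/∂x = −n_x/n_z = 0.04836 and ∂z/∂y = −n_y/n_z = −1.27577.
|∇z| = √(a²+b²) = 1.27669, so dip δ = arctan(1.27669) = 51.93°.
True thickness = vertical thickness × cos δ = 54 × cos 51.93° = 33.3 m.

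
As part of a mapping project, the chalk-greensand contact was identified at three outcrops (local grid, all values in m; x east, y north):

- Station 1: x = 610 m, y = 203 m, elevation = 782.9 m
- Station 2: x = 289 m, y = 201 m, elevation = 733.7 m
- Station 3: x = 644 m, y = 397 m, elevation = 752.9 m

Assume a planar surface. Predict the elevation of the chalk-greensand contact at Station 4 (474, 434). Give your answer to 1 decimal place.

719.9 m

Let the plane be z = a·x + b·y + c.
Station 2−Station 1: −321a − 2b = −49.2;  Station 3−Station 1: 34a + 194b = −30.
Solving gives a = 0.15440, b = −0.18170.
Then c = 782.9 − a·610 − b·203 = 725.60.
At (474, 434): z = 73.2 − 78.9 + 725.60 = 719.9 m.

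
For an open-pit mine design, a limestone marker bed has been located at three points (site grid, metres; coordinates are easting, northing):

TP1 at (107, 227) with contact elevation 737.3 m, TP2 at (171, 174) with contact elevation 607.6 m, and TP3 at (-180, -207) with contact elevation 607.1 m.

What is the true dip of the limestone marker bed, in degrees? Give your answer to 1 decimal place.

57.4°

Two edge vectors: TP1→TP2 = (64, -53, -129.7), TP1→TP3 = (-287, -434, -130.2).
Normal n = (TP1→TP2) × (TP1→TP3) = (-49389.2, 45556.7, -42987).
So ∂z/∂easting = −n_x/n_z = −1.14893 and ∂z/∂northing = −n_y/n_z = 1.05978.
Gradient magnitude |∇z| = √(a² + b²) = √(1.32005 + 1.12313) = 1.56307.
True dip = arctan(1.56307) = 57.4°, dipping toward SE (azimuth ≈ 133°).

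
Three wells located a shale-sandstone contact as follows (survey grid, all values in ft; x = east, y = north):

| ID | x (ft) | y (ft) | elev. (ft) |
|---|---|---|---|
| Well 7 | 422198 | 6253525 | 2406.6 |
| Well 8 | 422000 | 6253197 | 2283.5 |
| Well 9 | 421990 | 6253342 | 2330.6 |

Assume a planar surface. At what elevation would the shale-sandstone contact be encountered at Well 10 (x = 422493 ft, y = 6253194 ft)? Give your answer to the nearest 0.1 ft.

Two edge vectors: Well 7→Well 8 = (-198, -328, -123.1), Well 7→Well 9 = (-208, -183, -76).
Normal n = (Well 7→Well 8) × (Well 7→Well 9) = (2400.7, 10556.8, -31990).
So ∂z/∂x = −n_x/n_z = 0.075045327 and ∂z/∂y = −n_y/n_z = 0.330003126.
Intercept c from Well 7: 2406.6 − 31683.99 − 2063682.80 = −2092960.19.
At (422493, 6253194): z = 31706.1 + 2063573.6 − 2092960.19 = 2319.5 ft.

2319.5 ft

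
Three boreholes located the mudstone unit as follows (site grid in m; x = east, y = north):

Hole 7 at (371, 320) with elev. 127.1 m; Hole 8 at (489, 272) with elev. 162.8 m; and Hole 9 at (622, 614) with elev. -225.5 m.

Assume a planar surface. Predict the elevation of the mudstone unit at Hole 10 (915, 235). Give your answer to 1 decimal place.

144.2 m

Two edge vectors: Hole 7→Hole 8 = (118, -48, 35.7), Hole 7→Hole 9 = (251, 294, -352.6).
Normal n = (Hole 7→Hole 8) × (Hole 7→Hole 9) = (6429, 50567.5, 46740).
So ∂z/∂x = −n_x/n_z = −0.13755 and ∂z/∂y = −n_y/n_z = −1.08189.
Intercept c from Hole 7: 127.1 + 51.03 + 346.20 = 524.33.
At (915, 235): z = −125.9 − 254.2 + 524.33 = 144.2 m.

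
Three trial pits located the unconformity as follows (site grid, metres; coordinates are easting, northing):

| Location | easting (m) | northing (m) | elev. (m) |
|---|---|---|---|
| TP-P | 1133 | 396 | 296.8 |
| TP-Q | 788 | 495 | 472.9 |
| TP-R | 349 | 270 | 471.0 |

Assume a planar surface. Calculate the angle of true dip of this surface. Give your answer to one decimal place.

Let the plane be z = a·easting + b·northing + c.
TP-Q−TP-P: −345a + 99b = 176.1;  TP-R−TP-P: −784a − 126b = 174.2.
Solving gives a = −0.32567, b = 0.64387.
Gradient magnitude |∇z| = √(a² + b²) = √(0.10606 + 0.41457) = 0.72155.
True dip = arctan(0.72155) = 35.8°, dipping toward SSE (azimuth ≈ 153°).

35.8°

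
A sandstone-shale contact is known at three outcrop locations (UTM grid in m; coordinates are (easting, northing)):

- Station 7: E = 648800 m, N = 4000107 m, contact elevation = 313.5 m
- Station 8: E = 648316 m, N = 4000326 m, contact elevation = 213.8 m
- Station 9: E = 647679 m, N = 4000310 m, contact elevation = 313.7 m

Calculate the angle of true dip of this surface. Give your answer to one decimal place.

37.7°

Two edge vectors: Station 7→Station 8 = (-484, 219, -99.7), Station 7→Station 9 = (-1121, 203, 0.2).
Normal n = (Station 7→Station 8) × (Station 7→Station 9) = (20282.9, 111860.5, 147247).
So ∂z/∂E = −n_x/n_z = −0.13775 and ∂z/∂N = −n_y/n_z = −0.75968.
Gradient magnitude |∇z| = √(a² + b²) = √(0.01897 + 0.57711) = 0.77207.
True dip = arctan(0.77207) = 37.7°, dipping toward N (azimuth ≈ 010°).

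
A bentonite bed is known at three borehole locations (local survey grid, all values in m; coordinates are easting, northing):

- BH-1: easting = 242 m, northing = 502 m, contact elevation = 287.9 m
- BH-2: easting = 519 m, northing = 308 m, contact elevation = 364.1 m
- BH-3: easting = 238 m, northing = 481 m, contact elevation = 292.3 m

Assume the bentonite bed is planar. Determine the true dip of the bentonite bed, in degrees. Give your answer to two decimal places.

14.43°

Two edge vectors: BH-1→BH-2 = (277, -194, 76.2), BH-1→BH-3 = (-4, -21, 4.4).
Normal n = (BH-1→BH-2) × (BH-1→BH-3) = (746.6, -1523.6, -6593).
So ∂z/∂easting = −n_x/n_z = 0.11324 and ∂z/∂northing = −n_y/n_z = −0.23109.
Gradient magnitude |∇z| = √(a² + b²) = √(0.01282 + 0.05340) = 0.25735.
True dip = arctan(0.25735) = 14.43°, dipping toward NNW (azimuth ≈ 334°).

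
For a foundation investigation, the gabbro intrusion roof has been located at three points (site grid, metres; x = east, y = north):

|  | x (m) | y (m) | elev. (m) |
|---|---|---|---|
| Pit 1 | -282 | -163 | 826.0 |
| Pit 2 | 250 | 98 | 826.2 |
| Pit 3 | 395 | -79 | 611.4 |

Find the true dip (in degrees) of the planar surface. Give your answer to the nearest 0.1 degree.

Two edge vectors: Pit 1→Pit 2 = (532, 261, 0.2), Pit 1→Pit 3 = (677, 84, -214.6).
Normal n = (Pit 1→Pit 2) × (Pit 1→Pit 3) = (-56027.4, 114302.6, -132009).
So ∂z/∂x = −n_x/n_z = −0.42442 and ∂z/∂y = −n_y/n_z = 0.86587.
Gradient magnitude |∇z| = √(a² + b²) = √(0.18013 + 0.74973) = 0.96429.
True dip = arctan(0.96429) = 44.0°, dipping toward SSE (azimuth ≈ 154°).

44.0°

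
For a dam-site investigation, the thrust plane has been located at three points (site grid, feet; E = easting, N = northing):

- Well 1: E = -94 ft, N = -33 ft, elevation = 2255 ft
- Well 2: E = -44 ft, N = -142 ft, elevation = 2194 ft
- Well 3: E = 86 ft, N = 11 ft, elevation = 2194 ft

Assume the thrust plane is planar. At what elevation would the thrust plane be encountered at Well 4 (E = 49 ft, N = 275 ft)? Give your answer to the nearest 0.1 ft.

Two edge vectors: Well 1→Well 2 = (50, -109, -61), Well 1→Well 3 = (180, 44, -61).
Normal n = (Well 1→Well 2) × (Well 1→Well 3) = (9333, -7930, 21820).
So ∂z/∂E = −n_x/n_z = −0.42773 and ∂z/∂N = −n_y/n_z = 0.36343.
Intercept c from Well 1: 2255 − 40.21 + 11.99 = 2226.79.
At (49, 275): z = −21.0 + 99.9 + 2226.79 = 2305.8 ft.

2305.8 ft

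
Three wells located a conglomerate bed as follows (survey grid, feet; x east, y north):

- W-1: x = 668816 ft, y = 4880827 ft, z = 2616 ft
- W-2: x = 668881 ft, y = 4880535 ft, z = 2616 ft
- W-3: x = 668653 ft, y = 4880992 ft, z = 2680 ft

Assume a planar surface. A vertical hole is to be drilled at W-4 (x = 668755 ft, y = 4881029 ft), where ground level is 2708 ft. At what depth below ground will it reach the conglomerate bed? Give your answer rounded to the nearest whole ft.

84 ft

Two edge vectors: W-1→W-2 = (65, -292, 0), W-1→W-3 = (-163, 165, 64).
Normal n = (W-1→W-2) × (W-1→W-3) = (-18688, -4160, -36871).
So ∂z/∂x = −n_x/n_z = −0.50684820 and ∂z/∂y = −n_y/n_z = −0.11282580.
Intercept c from W-1: 2616 + 338988.19 + 550683.20 = 892287.39.
At (668755, 4881029): z_contact = −338957.3 − 550706.0 + 892287.39 = 2624.1 ft.
Depth below ground = 2708 − 2624.1 = 84 ft.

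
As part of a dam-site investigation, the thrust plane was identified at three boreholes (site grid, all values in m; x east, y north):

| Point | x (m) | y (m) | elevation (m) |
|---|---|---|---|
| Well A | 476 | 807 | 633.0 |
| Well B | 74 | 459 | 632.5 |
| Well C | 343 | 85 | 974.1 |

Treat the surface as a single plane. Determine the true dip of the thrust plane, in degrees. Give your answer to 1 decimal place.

36.7°

Two edge vectors: Well A→Well B = (-402, -348, -0.5), Well A→Well C = (-133, -722, 341.1).
Normal n = (Well A→Well B) × (Well A→Well C) = (-119063.8, 137188.7, 243960).
So ∂z/∂x = −n_x/n_z = 0.48805 and ∂z/∂y = −n_y/n_z = −0.56234.
Gradient magnitude |∇z| = √(a² + b²) = √(0.23819 + 0.31623) = 0.74459.
True dip = arctan(0.74459) = 36.7°, dipping toward NW (azimuth ≈ 319°).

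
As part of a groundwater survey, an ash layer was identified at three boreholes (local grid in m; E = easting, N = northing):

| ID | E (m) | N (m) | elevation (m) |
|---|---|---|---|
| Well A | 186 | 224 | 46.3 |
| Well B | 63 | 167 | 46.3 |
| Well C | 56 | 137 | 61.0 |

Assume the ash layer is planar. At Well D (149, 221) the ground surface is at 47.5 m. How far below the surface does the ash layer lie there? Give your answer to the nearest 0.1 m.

Let the plane be z = a·E + b·N + c.
Well B−Well A: −123a − 57b = 0;  Well C−Well A: −130a − 87b = 14.7.
Solving gives a = 0.25460, b = −0.54941.
Then c = 46.3 − a·186 − b·224 = 122.01.
At (149, 221): z_contact = 37.94 − 121.42 + 122.01 = 38.53 m.
Depth below ground = 47.5 − 38.53 = 9.0 m.

9.0 m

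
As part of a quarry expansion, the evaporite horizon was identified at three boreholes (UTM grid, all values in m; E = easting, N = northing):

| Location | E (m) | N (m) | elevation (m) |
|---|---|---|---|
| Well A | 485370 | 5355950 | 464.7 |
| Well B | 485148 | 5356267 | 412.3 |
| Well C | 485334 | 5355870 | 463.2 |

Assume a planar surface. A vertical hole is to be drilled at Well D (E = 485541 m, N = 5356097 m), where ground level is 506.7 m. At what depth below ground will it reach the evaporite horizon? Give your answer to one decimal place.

Two edge vectors: Well A→Well B = (-222, 317, -52.4), Well A→Well C = (-36, -80, -1.5).
Normal n = (Well A→Well B) × (Well A→Well C) = (-4667.5, 1553.4, 29172).
So ∂z/∂E = −n_x/n_z = 0.159999314 and ∂z/∂N = −n_y/n_z = −0.053249691.
Intercept c from Well A: 464.7 − 77658.87 + 285202.69 = 208008.52.
At (485541, 5356097): z_contact = 77686.23 − 285210.51 + 208008.52 = 484.23 m.
Depth below ground = 506.7 − 484.23 = 22.5 m.

22.5 m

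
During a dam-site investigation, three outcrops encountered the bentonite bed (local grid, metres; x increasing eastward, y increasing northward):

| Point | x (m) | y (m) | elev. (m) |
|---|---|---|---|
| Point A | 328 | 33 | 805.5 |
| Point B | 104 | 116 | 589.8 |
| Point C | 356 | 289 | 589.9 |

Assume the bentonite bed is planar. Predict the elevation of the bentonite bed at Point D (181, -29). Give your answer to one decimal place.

Let the plane be z = a·x + b·y + c.
Point B−Point A: −224a + 83b = −215.7;  Point C−Point A: 28a + 256b = −215.6.
Solving gives a = 0.62553, b = −0.91061.
Then c = 805.5 − a·328 − b·33 = 630.37.
At (181, -29): z = 113.2 + 26.4 + 630.37 = 770.0 m.

770.0 m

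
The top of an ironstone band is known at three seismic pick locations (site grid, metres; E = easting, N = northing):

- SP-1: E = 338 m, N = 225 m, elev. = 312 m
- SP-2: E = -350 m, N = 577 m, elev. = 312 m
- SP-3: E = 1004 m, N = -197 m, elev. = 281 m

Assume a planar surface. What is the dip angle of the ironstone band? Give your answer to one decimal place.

Let the plane be z = a·E + b·N + c.
SP-2−SP-1: −688a + 352b = 0;  SP-3−SP-1: 666a − 422b = −31.
Solving gives a = 0.19519, b = 0.38151.
Gradient magnitude |∇z| = √(a² + b²) = √(0.03810 + 0.14555) = 0.42854.
True dip = arctan(0.42854) = 23.2°, dipping toward SSW (azimuth ≈ 207°).

23.2°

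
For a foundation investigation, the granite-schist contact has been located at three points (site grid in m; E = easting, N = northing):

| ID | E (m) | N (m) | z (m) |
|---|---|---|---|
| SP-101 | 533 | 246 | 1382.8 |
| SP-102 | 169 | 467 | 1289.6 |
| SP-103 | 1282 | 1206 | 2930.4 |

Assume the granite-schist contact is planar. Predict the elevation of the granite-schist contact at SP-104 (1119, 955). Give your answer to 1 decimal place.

2553.3 m

Let the plane be z = a·E + b·N + c.
SP-102−SP-101: −364a + 221b = −93.2;  SP-103−SP-101: 749a + 960b = 1547.6.
Solving gives a = 0.837898, b = 0.958348.
Then c = 1382.8 − a·533 − b·246 = 700.45.
At (1119, 955): z = 937.6 + 915.2 + 700.45 = 2553.3 m.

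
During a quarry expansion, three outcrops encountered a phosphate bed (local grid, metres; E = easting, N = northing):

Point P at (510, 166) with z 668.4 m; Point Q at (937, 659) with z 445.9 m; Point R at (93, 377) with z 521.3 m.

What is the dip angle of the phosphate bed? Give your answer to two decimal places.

28.07°

Two edge vectors: Point P→Point Q = (427, 493, -222.5), Point P→Point R = (-417, 211, -147.1).
Normal n = (Point P→Point Q) × (Point P→Point R) = (-25572.8, 155594.2, 295678).
So ∂z/∂E = −n_x/n_z = 0.08649 and ∂z/∂N = −n_y/n_z = −0.52623.
Gradient magnitude |∇z| = √(a² + b²) = √(0.00748 + 0.27692) = 0.53329.
True dip = arctan(0.53329) = 28.07°, dipping toward N (azimuth ≈ 351°).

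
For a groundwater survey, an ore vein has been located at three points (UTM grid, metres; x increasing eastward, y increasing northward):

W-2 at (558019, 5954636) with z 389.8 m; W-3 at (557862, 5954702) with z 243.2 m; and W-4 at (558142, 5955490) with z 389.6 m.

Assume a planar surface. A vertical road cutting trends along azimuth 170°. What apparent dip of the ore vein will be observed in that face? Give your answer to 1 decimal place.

Let the plane be z = a·x + b·y + c.
W-3−W-2: −157a + 66b = −146.6;  W-4−W-2: 123a + 854b = −0.2.
Solving gives a = 0.88036, b = −0.12703.
Unit vector along 170° is (sin 170°, cos 170°) = (0.1736, -0.9848).
Slope in that direction = a·(0.1736) + b·(-0.9848) = 0.27797.
Apparent dip = arctan|0.27797| = 15.5° (true dip is 41.7°, so apparent ≤ true as expected).

15.5°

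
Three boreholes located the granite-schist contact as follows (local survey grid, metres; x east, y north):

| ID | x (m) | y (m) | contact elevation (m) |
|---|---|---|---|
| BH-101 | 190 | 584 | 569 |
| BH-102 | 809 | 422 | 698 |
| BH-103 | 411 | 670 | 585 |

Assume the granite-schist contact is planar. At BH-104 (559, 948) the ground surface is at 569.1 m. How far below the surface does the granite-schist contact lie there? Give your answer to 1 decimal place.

Let the plane be z = a·x + b·y + c.
BH-102−BH-101: 619a − 162b = 129;  BH-103−BH-101: 221a + 86b = 16.
Solving gives a = 0.15371, b = −0.20896.
Then c = 569 − a·190 − b·584 = 661.83.
At (559, 948): z_contact = 85.93 − 198.09 + 661.83 = 549.66 m.
Depth below ground = 569.1 − 549.66 = 19.4 m.

19.4 m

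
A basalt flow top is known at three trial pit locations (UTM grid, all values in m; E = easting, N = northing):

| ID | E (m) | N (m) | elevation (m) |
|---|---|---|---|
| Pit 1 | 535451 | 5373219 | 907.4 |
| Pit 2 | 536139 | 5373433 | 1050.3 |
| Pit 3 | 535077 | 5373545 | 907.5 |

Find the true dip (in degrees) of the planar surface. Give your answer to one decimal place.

Let the plane be z = a·E + b·N + c.
Pit 2−Pit 1: 688a + 214b = 142.9;  Pit 3−Pit 1: −374a + 326b = 0.1.
Solving gives a = 0.15301, b = 0.17584.
Gradient magnitude |∇z| = √(a² + b²) = √(0.02341 + 0.03092) = 0.23309.
True dip = arctan(0.23309) = 13.1°, dipping toward SW (azimuth ≈ 221°).

13.1°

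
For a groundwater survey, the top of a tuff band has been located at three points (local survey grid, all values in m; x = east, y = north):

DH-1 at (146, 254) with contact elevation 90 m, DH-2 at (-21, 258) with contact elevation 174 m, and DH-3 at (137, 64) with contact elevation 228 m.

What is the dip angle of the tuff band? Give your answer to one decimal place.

41.1°

Let the plane be z = a·x + b·y + c.
DH-2−DH-1: −167a + 4b = 84;  DH-3−DH-1: −9a − 190b = 138.
Solving gives a = −0.51980, b = −0.70169.
Gradient magnitude |∇z| = √(a² + b²) = √(0.27019 + 0.49237) = 0.87325.
True dip = arctan(0.87325) = 41.1°, dipping toward NE (azimuth ≈ 037°).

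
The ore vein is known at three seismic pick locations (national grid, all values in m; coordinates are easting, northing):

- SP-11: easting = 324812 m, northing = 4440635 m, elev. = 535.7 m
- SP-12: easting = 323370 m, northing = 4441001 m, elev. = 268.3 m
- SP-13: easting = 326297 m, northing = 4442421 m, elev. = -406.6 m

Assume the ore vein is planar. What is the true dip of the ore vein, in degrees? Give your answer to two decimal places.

Let the plane be z = a·easting + b·northing + c.
SP-12−SP-11: −1442a + 366b = −267.4;  SP-13−SP-11: 1485a + 1786b = −942.3.
Solving gives a = 0.04255, b = −0.56298.
Gradient magnitude |∇z| = √(a² + b²) = √(0.00181 + 0.31694) = 0.56458.
True dip = arctan(0.56458) = 29.45°, dipping toward N (azimuth ≈ 356°).

29.45°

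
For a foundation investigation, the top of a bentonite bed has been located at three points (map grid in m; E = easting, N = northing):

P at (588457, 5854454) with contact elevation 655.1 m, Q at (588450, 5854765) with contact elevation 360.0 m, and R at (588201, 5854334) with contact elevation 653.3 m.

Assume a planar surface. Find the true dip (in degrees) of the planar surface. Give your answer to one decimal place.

46.1°

Let the plane be z = a·E + b·N + c.
Q−P: −7a + 311b = −295.1;  R−P: −256a − 120b = −1.8.
Solving gives a = 0.44710, b = −0.93881.
Gradient magnitude |∇z| = √(a² + b²) = √(0.19990 + 0.88137) = 1.03984.
True dip = arctan(1.03984) = 46.1°, dipping toward NNW (azimuth ≈ 335°).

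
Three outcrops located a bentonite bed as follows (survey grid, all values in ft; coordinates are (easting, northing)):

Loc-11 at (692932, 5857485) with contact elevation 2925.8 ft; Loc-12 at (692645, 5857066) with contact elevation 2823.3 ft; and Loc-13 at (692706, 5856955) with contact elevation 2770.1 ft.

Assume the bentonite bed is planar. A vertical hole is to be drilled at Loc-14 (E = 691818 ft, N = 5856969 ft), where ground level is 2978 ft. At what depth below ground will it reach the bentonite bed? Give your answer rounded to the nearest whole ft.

34 ft

Two edge vectors: Loc-11→Loc-12 = (-287, -419, -102.5), Loc-11→Loc-13 = (-226, -530, -155.7).
Normal n = (Loc-11→Loc-12) × (Loc-11→Loc-13) = (10913.3, -21520.9, 57416).
So ∂z/∂E = −n_x/n_z = −0.19007420 and ∂z/∂N = −n_y/n_z = 0.37482409.
Intercept c from Loc-11: 2925.8 + 131708.49 − 2195526.49 = −2060892.20.
At (691818, 5856969): z_contact = −131496.7 + 2195333.1 − 2060892.20 = 2944.1 ft.
Depth below ground = 2978 − 2944.1 = 34 ft.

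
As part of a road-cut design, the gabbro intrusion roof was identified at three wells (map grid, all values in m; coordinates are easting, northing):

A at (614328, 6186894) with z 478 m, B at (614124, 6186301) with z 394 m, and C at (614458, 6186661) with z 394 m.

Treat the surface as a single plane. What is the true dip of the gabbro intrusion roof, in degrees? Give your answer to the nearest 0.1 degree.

18.3°

Let the plane be z = a·easting + b·northing + c.
B−A: −204a − 593b = −84;  C−A: 130a − 233b = −84.
Solving gives a = −0.24265, b = 0.22513.
Gradient magnitude |∇z| = √(a² + b²) = √(0.05888 + 0.05068) = 0.33100.
True dip = arctan(0.33100) = 18.3°, dipping toward SE (azimuth ≈ 133°).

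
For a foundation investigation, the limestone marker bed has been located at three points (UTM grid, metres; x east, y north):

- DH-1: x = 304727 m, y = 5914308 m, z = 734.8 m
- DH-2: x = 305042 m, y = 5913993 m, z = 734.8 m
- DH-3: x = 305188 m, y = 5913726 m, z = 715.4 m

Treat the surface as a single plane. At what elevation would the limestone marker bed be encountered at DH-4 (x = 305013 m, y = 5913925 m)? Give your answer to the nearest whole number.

Two edge vectors: DH-1→DH-2 = (315, -315, 0), DH-1→DH-3 = (461, -582, -19.4).
Normal n = (DH-1→DH-2) × (DH-1→DH-3) = (6111, 6111, -38115).
So ∂z/∂x = −n_x/n_z = 0.16033058 and ∂z/∂y = −n_y/n_z = 0.16033058.
Intercept c from DH-1: 734.8 − 48857.06 − 948244.42 = −996366.68.
At (305013, 5913925): z = 48902.9 + 948183.0 − 996366.68 = 719.2 m.

719 m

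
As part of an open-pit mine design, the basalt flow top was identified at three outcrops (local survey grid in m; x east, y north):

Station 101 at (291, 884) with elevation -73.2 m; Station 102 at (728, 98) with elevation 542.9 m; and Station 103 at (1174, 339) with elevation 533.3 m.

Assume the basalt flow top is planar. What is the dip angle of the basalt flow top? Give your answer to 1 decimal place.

Two edge vectors: Station 101→Station 102 = (437, -786, 616.1), Station 101→Station 103 = (883, -545, 606.5).
Normal n = (Station 101→Station 102) × (Station 101→Station 103) = (-140934.5, 278975.8, 455873).
So ∂z/∂x = −n_x/n_z = 0.30915 and ∂z/∂y = −n_y/n_z = −0.61196.
Gradient magnitude |∇z| = √(a² + b²) = √(0.09558 + 0.37449) = 0.68562.
True dip = arctan(0.68562) = 34.4°, dipping toward NNW (azimuth ≈ 333°).

34.4°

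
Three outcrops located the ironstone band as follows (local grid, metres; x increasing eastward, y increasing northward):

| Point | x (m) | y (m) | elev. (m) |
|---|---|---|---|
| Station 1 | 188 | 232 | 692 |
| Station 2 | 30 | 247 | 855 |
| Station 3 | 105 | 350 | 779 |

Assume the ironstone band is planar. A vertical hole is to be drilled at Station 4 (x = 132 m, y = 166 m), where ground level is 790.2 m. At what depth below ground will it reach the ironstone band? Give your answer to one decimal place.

41.3 m

Let the plane be z = a·x + b·y + c.
Station 2−Station 1: −158a + 15b = 163;  Station 3−Station 1: −83a + 118b = 87.
Solving gives a = −1.03046, b = 0.01247.
Then c = 692 − a·188 − b·232 = 882.83.
At (132, 166): z_contact = −136.02 + 2.07 + 882.83 = 748.88 m.
Depth below ground = 790.2 − 748.88 = 41.3 m.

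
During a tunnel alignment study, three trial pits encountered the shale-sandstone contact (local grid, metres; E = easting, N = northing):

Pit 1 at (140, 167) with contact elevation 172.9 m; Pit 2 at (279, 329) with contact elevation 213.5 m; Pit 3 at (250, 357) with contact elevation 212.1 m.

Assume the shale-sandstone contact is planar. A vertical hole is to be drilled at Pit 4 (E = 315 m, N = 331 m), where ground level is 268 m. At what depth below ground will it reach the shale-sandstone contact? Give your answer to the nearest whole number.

Two edge vectors: Pit 1→Pit 2 = (139, 162, 40.6), Pit 1→Pit 3 = (110, 190, 39.2).
Normal n = (Pit 1→Pit 2) × (Pit 1→Pit 3) = (-1363.6, -982.8, 8590).
So ∂z/∂E = −n_x/n_z = 0.15874 and ∂z/∂N = −n_y/n_z = 0.11441.
Intercept c from Pit 1: 172.9 − 22.22 − 19.11 = 131.57.
At (315, 331): z_contact = 50.0 + 37.9 + 131.57 = 219.4 m.
Depth below ground = 268 − 219.4 = 49 m.

49 m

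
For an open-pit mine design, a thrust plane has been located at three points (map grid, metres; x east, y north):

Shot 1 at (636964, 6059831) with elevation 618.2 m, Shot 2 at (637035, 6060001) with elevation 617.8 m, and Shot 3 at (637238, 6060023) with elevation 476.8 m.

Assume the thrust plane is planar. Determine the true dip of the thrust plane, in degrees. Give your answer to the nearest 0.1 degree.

38.2°

Two edge vectors: Shot 1→Shot 2 = (71, 170, -0.4), Shot 1→Shot 3 = (274, 192, -141.4).
Normal n = (Shot 1→Shot 2) × (Shot 1→Shot 3) = (-23961.2, 9929.8, -32948).
So ∂z/∂x = −n_x/n_z = −0.72724 and ∂z/∂y = −n_y/n_z = 0.30138.
Gradient magnitude |∇z| = √(a² + b²) = √(0.52888 + 0.09083) = 0.78722.
True dip = arctan(0.78722) = 38.2°, dipping toward ESE (azimuth ≈ 113°).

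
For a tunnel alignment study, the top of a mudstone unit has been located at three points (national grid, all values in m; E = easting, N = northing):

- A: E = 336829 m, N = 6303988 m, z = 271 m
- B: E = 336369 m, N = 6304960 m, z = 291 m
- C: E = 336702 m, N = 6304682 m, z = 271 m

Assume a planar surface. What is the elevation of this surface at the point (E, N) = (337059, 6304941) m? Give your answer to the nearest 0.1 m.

Let the plane be z = a·E + b·N + c.
B−A: −460a + 972b = 20;  C−A: −127a + 694b = 0.
Solving gives a = −0.070890110, b = −0.012972686.
Then c = 271 − a·336829 − b·6303988 = 105928.50.
At (337059, 6304941): z = −23894.1 − 81792.0 + 105928.50 = 242.3 m.

242.3 m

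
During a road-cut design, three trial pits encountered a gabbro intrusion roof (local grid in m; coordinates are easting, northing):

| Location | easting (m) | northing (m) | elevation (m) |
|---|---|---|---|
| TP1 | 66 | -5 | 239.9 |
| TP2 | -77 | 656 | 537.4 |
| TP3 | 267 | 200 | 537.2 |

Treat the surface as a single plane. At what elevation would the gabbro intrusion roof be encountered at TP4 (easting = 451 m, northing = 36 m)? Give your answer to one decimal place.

Let the plane be z = a·easting + b·northing + c.
TP2−TP1: −143a + 661b = 297.5;  TP3−TP1: 201a + 205b = 297.3.
Solving gives a = 0.83568, b = 0.63087.
Then c = 239.9 − a·66 − b·-5 = 187.90.
At (451, 36): z = 376.9 + 22.7 + 187.90 = 587.5 m.

587.5 m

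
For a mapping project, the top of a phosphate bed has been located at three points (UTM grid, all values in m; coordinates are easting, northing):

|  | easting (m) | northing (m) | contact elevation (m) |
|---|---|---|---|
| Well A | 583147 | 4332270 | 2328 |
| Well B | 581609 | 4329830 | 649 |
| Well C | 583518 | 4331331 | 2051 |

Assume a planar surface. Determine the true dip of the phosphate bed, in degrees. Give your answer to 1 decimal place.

30.5°

Let the plane be z = a·easting + b·northing + c.
Well B−Well A: −1538a − 2440b = −1679;  Well C−Well A: 371a − 939b = −277.
Solving gives a = 0.38337, b = 0.44647.
Gradient magnitude |∇z| = √(a² + b²) = √(0.14697 + 0.19933) = 0.58848.
True dip = arctan(0.58848) = 30.5°, dipping toward SW (azimuth ≈ 221°).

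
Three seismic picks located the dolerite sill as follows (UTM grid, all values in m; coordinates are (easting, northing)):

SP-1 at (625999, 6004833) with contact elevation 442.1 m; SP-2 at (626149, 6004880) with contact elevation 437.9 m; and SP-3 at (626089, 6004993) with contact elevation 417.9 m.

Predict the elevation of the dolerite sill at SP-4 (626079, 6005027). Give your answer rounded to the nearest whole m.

Let the plane be z = a·E + b·N + c.
SP-2−SP-1: 150a + 47b = −4.2;  SP-3−SP-1: 90a + 160b = −24.2.
Solving gives a = 0.02354072, b = −0.16449165.
Then c = 442.1 − a·625999 − b·6004833 = 973450.55.
At (626079, 6005027): z = 14738.3 − 987776.8 + 973450.55 = 412.1 m.

412 m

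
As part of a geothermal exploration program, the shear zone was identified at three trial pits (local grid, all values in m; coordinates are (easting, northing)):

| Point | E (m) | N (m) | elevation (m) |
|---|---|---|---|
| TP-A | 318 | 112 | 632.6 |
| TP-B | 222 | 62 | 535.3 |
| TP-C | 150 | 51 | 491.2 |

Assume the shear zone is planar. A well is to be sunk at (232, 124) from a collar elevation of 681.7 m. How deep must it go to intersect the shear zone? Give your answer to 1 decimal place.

Let the plane be z = a·E + b·N + c.
TP-B−TP-A: −96a − 50b = −97.3;  TP-C−TP-A: −168a − 61b = −141.4.
Solving gives a = 0.44603, b = 1.08962.
Then c = 632.6 − a·318 − b·112 = 368.72.
At (232, 124): z_contact = 103.48 + 135.11 + 368.72 = 607.32 m.
Depth below ground = 681.7 − 607.32 = 74.4 m.

74.4 m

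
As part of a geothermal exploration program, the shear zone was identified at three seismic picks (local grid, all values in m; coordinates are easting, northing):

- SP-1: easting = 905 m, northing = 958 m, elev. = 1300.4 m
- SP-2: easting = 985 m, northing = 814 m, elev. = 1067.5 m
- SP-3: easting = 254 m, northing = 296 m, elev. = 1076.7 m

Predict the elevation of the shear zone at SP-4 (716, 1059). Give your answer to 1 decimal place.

1574.2 m

Two edge vectors: SP-1→SP-2 = (80, -144, -232.9), SP-1→SP-3 = (-651, -662, -223.7).
Normal n = (SP-1→SP-2) × (SP-1→SP-3) = (-121967, 169513.9, -146704).
So ∂z/∂easting = −n_x/n_z = −0.831382 and ∂z/∂northing = −n_y/n_z = 1.155482.
Intercept c from SP-1: 1300.4 + 752.40 − 1106.95 = 945.85.
At (716, 1059): z = −595.3 + 1223.7 + 945.85 = 1574.2 m.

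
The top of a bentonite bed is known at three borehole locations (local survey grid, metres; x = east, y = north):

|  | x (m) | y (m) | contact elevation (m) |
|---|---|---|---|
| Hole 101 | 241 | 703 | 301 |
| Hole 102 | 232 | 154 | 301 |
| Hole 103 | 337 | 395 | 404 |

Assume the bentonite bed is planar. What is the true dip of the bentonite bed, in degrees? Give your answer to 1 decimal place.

45.6°

Two edge vectors: Hole 101→Hole 102 = (-9, -549, 0), Hole 101→Hole 103 = (96, -308, 103).
Normal n = (Hole 101→Hole 102) × (Hole 101→Hole 103) = (-56547, 927, 55476).
So ∂z/∂x = −n_x/n_z = 1.01931 and ∂z/∂y = −n_y/n_z = −0.01671.
Gradient magnitude |∇z| = √(a² + b²) = √(1.03898 + 0.00028) = 1.01944.
True dip = arctan(1.01944) = 45.6°, dipping toward W (azimuth ≈ 271°).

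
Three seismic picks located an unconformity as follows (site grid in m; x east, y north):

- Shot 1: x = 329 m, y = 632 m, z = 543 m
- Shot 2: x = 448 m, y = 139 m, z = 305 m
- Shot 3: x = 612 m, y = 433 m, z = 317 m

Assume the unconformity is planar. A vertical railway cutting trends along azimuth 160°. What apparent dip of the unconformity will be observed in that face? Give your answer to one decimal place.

27.4°

Let the plane be z = a·x + b·y + c.
Shot 2−Shot 1: 119a − 493b = −238;  Shot 3−Shot 1: 283a − 199b = −226.
Solving gives a = −0.55298, b = 0.34928.
Unit vector along 160° is (sin 160°, cos 160°) = (0.3420, -0.9397).
Slope in that direction = a·(0.3420) + b·(-0.9397) = −0.51735.
Apparent dip = arctan|0.51735| = 27.4° (true dip is 33.2°, so apparent ≤ true as expected).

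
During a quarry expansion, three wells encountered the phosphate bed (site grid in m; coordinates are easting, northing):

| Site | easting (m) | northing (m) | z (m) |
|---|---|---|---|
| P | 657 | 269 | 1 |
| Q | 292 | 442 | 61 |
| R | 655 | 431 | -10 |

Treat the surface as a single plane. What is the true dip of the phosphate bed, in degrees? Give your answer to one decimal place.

11.9°

Two edge vectors: P→Q = (-365, 173, 60), P→R = (-2, 162, -11).
Normal n = (P→Q) × (P→R) = (-11623, -4135, -58784).
So ∂z/∂easting = −n_x/n_z = −0.19772 and ∂z/∂northing = −n_y/n_z = −0.07034.
Gradient magnitude |∇z| = √(a² + b²) = √(0.03909 + 0.00495) = 0.20986.
True dip = arctan(0.20986) = 11.9°, dipping toward ENE (azimuth ≈ 070°).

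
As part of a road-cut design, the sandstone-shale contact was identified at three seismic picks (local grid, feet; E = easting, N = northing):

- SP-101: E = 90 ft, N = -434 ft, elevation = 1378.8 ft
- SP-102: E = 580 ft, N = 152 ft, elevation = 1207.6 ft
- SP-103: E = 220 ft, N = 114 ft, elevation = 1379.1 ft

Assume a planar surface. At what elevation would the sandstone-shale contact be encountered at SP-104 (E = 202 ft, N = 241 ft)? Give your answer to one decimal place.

Two edge vectors: SP-101→SP-102 = (490, 586, -171.2), SP-101→SP-103 = (130, 548, 0.3).
Normal n = (SP-101→SP-102) × (SP-101→SP-103) = (93993.4, -22403, 192340).
So ∂z/∂E = −n_x/n_z = −0.48868 and ∂z/∂N = −n_y/n_z = 0.11648.
Intercept c from SP-101: 1378.8 + 43.98 + 50.55 = 1473.33.
At (202, 241): z = −98.7 + 28.1 + 1473.33 = 1402.7 ft.

1402.7 ft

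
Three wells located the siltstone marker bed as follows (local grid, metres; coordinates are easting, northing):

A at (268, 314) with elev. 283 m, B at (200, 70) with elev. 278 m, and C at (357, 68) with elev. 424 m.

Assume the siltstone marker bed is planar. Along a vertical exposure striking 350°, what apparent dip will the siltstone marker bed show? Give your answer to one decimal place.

Let the plane be z = a·easting + b·northing + c.
B−A: −68a − 244b = −5;  C−A: 89a − 246b = 141.
Solving gives a = 0.92691, b = −0.23783.
Unit vector along 350° is (sin 350°, cos 350°) = (-0.1736, 0.9848).
Slope in that direction = a·(-0.1736) + b·(0.9848) = −0.39517.
Apparent dip = arctan|0.39517| = 21.6° (true dip is 43.7°, so apparent ≤ true as expected).

21.6°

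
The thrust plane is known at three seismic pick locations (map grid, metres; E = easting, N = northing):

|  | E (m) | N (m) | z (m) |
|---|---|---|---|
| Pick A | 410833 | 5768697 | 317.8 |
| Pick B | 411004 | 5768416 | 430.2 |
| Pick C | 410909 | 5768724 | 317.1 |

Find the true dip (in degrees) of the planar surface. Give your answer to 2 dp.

Two edge vectors: Pick A→Pick B = (171, -281, 112.4), Pick A→Pick C = (76, 27, -0.7).
Normal n = (Pick A→Pick B) × (Pick A→Pick C) = (-2838.1, 8662.1, 25973).
So ∂z/∂E = −n_x/n_z = 0.10927 and ∂z/∂N = −n_y/n_z = −0.33350.
Gradient magnitude |∇z| = √(a² + b²) = √(0.01194 + 0.11122) = 0.35095.
True dip = arctan(0.35095) = 19.34°, dipping toward NNW (azimuth ≈ 342°).

19.34°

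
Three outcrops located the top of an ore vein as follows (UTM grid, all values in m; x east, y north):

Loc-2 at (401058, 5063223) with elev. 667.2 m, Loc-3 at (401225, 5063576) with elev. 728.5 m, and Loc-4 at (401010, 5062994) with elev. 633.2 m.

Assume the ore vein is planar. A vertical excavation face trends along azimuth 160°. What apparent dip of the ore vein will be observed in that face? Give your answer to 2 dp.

Let the plane be z = a·x + b·y + c.
Loc-3−Loc-2: 167a + 353b = 61.3;  Loc-4−Loc-2: −48a − 229b = −34.
Solving gives a = 0.09558, b = 0.12844.
Unit vector along 160° is (sin 160°, cos 160°) = (0.3420, -0.9397).
Slope in that direction = a·(0.3420) + b·(-0.9397) = −0.08800.
Apparent dip = arctan|0.08800| = 5.03° (true dip is 9.1°, so apparent ≤ true as expected).

5.03°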